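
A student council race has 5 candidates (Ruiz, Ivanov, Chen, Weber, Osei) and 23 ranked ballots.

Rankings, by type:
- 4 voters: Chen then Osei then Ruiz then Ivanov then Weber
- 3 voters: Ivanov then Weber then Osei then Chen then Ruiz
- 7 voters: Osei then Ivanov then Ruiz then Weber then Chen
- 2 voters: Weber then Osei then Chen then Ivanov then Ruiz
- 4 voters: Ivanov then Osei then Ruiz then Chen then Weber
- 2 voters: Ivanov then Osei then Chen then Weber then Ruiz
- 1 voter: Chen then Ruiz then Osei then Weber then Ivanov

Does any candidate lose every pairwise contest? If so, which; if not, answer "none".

Pairwise majorities:
Ruiz vs Ivanov: 5 to 18, Ivanov.
Ruiz vs Chen: Chen, 12–11.
Ruiz vs Weber: 4+7+4+1 = 16 for Ruiz, 7 for Weber — Ruiz by 16–7.
Ruiz vs Osei: Ruiz preferred on 1 ballot; Osei wins 22–1.
Ivanov vs Chen: 16 to 7, Ivanov.
Ivanov vs Weber: 20 to 3, Ivanov.
Ivanov vs Osei: 9 to 14, Osei.
Chen vs Weber: Weber wins 12–11.
Chen vs Osei: 5 to 18, Osei.
Weber vs Osei: Weber preferred on 3+2 = 5 ballots; Osei wins 18–5.
No candidate is winless: Ruiz beats Weber; Ivanov beats Ruiz; Chen beats Ruiz; Weber beats Chen; Osei beats Ruiz. There is no Condorcet loser.

none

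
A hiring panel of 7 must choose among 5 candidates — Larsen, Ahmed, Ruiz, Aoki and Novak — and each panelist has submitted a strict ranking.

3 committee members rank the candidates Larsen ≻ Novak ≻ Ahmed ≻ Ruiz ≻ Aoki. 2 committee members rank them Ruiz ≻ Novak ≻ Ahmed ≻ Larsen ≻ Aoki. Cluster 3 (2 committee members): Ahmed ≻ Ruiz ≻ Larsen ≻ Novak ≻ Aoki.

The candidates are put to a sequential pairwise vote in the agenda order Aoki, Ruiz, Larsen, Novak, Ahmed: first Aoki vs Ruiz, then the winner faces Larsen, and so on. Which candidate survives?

Round 1: Aoki vs Ruiz — 0–7, Ruiz advances.
Round 2: Ruiz vs Larsen — 4–3, Ruiz advances.
Round 3: Ruiz vs Novak — 4–3, Ruiz advances.
Round 4: Ruiz vs Ahmed — 2–5, Ahmed advances.
Ahmed survives the agenda.

Ahmed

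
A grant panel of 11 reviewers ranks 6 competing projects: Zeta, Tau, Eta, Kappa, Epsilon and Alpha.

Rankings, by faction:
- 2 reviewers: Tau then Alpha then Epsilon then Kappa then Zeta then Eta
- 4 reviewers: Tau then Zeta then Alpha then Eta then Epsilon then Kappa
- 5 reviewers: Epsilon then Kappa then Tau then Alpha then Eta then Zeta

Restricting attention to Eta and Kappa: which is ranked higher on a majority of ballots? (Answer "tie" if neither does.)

Kappa

Ballots ranking Eta above Kappa: 4.
Ballots ranking Kappa above Eta: 11 − 4 = 7.
Kappa wins the head-to-head 7–4.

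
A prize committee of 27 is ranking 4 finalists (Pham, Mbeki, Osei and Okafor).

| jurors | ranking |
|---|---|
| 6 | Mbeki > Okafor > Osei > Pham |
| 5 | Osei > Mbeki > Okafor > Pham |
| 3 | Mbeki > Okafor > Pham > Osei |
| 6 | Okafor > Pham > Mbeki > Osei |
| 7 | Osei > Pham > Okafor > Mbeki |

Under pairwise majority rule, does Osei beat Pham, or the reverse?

Ballots ranking Osei above Pham: 6 + 5 + 7 = 18.
Ballots ranking Pham above Osei: 27 − 18 = 9.
Osei wins the head-to-head 18–9.

Osei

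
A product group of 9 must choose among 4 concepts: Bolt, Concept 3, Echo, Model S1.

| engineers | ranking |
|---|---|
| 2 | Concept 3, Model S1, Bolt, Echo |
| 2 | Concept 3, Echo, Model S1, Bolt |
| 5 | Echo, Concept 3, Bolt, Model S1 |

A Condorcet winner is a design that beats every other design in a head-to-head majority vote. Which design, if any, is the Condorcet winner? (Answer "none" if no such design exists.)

Head-to-head results (9 engineers):
Bolt vs Concept 3: Bolt preferred on 0 ballots; Concept 3 wins 9–0.
Bolt vs Echo: Bolt is ranked higher on 2 ballots, Echo on 7. Echo wins 7–2.
Bolt vs Model S1: Bolt is ranked higher on 5 ballots, Model S1 on 4. Bolt wins 5–4.
Concept 3 vs Echo: Concept 3 is ranked higher on 2+2 = 4 ballots, Echo on 5. Echo wins 5–4.
Concept 3 vs Model S1: Concept 3 is ranked higher on 2+2+5 = 9 ballots, Model S1 on 0. Concept 3 wins 9–0.
Echo vs Model S1: Echo preferred on 2+5 = 7 ballots; Echo wins 7–2.
Echo wins every pairwise contest, so Echo is the Condorcet winner.

Echo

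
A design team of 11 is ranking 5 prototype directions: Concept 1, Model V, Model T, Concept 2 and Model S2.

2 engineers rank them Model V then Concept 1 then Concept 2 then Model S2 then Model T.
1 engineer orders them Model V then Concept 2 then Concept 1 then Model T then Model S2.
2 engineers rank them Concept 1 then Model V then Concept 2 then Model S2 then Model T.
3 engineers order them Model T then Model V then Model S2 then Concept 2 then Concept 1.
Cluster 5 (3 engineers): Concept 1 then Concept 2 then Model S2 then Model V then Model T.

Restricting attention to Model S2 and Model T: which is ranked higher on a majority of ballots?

Ballots ranking Model S2 above Model T: 2 + 2 + 3 = 7.
Ballots ranking Model T above Model S2: 11 − 7 = 4.
Model S2 wins the head-to-head 7–4.

Model S2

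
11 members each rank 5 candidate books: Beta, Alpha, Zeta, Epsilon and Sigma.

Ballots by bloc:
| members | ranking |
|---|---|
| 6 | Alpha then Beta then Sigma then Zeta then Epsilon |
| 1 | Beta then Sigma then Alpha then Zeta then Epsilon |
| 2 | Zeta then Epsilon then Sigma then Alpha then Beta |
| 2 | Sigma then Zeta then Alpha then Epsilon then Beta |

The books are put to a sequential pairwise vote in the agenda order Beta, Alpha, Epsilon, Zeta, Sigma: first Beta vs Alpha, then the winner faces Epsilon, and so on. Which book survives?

Round 1: Beta vs Alpha — 1–10, Alpha advances.
Round 2: Alpha vs Epsilon — 9–2, Alpha advances.
Round 3: Alpha vs Zeta — 7–4, Alpha advances.
Round 4: Alpha vs Sigma — 6–5, Alpha advances.
The agenda winner is Alpha.

Alpha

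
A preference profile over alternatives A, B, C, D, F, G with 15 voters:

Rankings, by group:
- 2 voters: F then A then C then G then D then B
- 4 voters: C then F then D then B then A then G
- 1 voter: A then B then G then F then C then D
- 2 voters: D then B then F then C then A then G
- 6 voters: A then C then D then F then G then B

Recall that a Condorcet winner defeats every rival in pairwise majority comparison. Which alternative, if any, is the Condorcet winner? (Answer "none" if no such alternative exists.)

none

Check each pair by majority over 15 ballots:
A vs B: A wins 9–6.
A vs C: A wins 9–6.
A vs D: A is ranked higher on 2+1+6 = 9 ballots, D on 6. A wins 9–6.
A vs F: 1+6 = 7 for A, 8 for F — F by 8–7.
A vs G: 15 to 0, A.
B vs C: C wins 12–3.
B vs D: B preferred on 1 ballot; D wins 14–1.
B vs F: 1+2 = 3 for B, 12 for F — F by 12–3.
B vs G: 7 to 8, G.
C vs D: C is ranked higher on 2+4+1+6 = 13 ballots, D on 2. C wins 13–2.
C vs F: C, 10–5.
C vs G: C wins 14–1.
D vs F: 2+6 = 8 for D, 7 for F — D by 8–7.
D vs G: D is ranked higher on 4+2+6 = 12 ballots, G on 3. D wins 12–3.
F vs G: F preferred on 2+4+2+6 = 14 ballots; F wins 14–1.
Every alternative loses at least once (A loses to F; B loses to A; C loses to A; D loses to A; F loses to C; G loses to A). The majority relation contains the cycle A → C → F → A, so there is no Condorcet winner.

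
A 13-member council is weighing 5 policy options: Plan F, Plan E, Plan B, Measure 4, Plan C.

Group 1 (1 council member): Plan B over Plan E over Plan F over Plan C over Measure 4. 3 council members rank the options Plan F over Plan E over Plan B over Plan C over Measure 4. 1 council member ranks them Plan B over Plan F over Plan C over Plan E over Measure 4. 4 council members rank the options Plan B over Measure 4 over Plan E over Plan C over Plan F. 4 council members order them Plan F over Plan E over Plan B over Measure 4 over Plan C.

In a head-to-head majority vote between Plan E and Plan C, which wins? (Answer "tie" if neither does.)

Ballots ranking Plan E above Plan C: 1 + 3 + 4 + 4 = 12.
Ballots ranking Plan C above Plan E: 13 − 12 = 1.
Plan E wins the head-to-head 12–1.

Plan E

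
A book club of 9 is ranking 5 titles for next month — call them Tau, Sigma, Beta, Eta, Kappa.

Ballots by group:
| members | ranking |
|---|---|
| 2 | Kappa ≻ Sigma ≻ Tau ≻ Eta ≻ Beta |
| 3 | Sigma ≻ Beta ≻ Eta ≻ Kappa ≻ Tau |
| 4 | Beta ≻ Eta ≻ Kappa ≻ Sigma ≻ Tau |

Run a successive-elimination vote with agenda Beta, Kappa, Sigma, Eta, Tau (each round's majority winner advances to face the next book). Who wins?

Round 1: Beta vs Kappa — 7–2, Beta advances.
Round 2: Beta vs Sigma — 4–5, Sigma advances.
Round 3: Sigma vs Eta — 5–4, Sigma advances.
Round 4: Sigma vs Tau — 9–0, Sigma advances.
Sigma survives the agenda.

Sigma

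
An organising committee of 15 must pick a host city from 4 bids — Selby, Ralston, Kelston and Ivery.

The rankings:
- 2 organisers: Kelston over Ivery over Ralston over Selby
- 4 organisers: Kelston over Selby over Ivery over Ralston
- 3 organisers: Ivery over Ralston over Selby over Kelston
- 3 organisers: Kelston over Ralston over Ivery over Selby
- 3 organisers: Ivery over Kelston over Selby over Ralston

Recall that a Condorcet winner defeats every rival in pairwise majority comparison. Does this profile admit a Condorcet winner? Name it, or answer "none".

Pairwise majorities:
Selby–Ralston: Ralston 8–7.
Selby vs Kelston: Selby is ranked higher on 3 ballots, Kelston on 12. Kelston wins 12–3.
Selby vs Ivery: Ivery wins 11–4.
Ralston vs Kelston: Ralston is ranked higher on 3 ballots, Kelston on 12. Kelston wins 12–3.
Ralston vs Ivery: 3 to 12, Ivery.
Kelston vs Ivery: Kelston, 9–6.
Kelston defeats every rival head-to-head and is the Condorcet winner.

Kelston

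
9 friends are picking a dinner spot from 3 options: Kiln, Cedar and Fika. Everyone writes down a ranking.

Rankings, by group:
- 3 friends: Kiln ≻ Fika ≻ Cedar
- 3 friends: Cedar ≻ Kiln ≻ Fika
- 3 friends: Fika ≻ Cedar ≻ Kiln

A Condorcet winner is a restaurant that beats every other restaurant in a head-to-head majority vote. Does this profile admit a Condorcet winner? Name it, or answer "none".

Check each pair by majority over 9 ballots:
Kiln–Cedar: Cedar 6–3.
Kiln vs Fika: Kiln, 6–3.
Cedar vs Fika: 3 for Cedar, 6 for Fika — Fika by 6–3.
Each restaurant drops at least one matchup (Kiln loses to Cedar; Cedar loses to Fika; Fika loses to Kiln); the cycle Kiln > Fika > Cedar > Kiln rules out a Condorcet winner.

none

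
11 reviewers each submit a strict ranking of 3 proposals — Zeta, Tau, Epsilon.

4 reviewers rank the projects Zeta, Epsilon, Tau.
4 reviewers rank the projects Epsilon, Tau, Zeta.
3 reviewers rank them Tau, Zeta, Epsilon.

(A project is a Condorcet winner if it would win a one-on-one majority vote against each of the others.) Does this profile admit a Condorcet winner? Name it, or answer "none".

none

Head-to-head results (11 reviewers):
Zeta vs Tau: 4 for Zeta, 7 for Tau — Tau by 7–4.
Zeta–Epsilon: Zeta 7–4.
Tau vs Epsilon: Epsilon wins 8–3.
Every project loses at least once (Zeta loses to Tau; Tau loses to Epsilon; Epsilon loses to Zeta). The majority relation contains the cycle Zeta > Epsilon > Tau > Zeta, so there is no Condorcet winner.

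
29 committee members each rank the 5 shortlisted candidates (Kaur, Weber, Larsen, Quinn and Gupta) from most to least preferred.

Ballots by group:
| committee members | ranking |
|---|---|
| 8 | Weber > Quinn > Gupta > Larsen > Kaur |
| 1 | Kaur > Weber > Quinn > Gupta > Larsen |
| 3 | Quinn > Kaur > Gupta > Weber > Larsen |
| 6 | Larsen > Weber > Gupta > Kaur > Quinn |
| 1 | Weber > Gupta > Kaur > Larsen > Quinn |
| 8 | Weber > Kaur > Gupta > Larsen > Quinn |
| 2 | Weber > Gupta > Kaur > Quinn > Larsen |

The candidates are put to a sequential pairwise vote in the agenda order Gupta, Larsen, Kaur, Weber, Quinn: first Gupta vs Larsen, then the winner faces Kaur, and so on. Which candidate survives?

Weber

Round 1: Gupta vs Larsen — 23–6, Gupta advances.
Round 2: Gupta vs Kaur — 17–12, Gupta advances.
Round 3: Gupta vs Weber — 3–26, Weber advances.
Round 4: Weber vs Quinn — 26–3, Weber advances.
The agenda winner is Weber.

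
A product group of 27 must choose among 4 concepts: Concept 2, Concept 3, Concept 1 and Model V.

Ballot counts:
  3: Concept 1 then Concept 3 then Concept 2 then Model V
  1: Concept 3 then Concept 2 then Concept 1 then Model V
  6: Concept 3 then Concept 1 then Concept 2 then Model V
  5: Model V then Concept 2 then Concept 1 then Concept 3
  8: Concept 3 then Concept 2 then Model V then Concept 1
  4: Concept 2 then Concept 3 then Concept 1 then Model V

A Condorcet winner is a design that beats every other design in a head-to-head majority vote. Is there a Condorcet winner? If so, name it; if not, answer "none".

Head-to-head results (27 engineers):
Concept 2 vs Concept 3: Concept 3 wins 18–9.
Concept 2–Concept 1: Concept 2 18–9.
Concept 2 vs Model V: Concept 2 wins 22–5.
Concept 3–Concept 1: Concept 3 19–8.
Concept 3 vs Model V: Concept 3 wins 22–5.
Concept 1 vs Model V: Concept 1 wins 14–13.
Concept 3 defeats every rival head-to-head and is the Condorcet winner.

Concept 3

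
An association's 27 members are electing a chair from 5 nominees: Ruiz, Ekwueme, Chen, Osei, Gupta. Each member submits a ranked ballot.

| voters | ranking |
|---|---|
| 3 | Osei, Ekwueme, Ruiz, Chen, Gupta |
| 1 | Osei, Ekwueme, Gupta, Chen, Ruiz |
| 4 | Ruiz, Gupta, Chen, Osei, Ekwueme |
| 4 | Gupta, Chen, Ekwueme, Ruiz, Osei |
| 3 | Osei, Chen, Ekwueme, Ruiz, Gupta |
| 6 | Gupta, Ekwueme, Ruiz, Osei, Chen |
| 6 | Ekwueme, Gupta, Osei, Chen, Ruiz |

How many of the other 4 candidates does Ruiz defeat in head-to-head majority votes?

Ruiz against each rival (27 voters):
Ruiz vs Ekwueme: 4 for Ruiz, 23 for Ekwueme — Ekwueme by 23–4.
Ruiz vs Chen: 13 to 14, Chen.
Ruiz vs Osei: Ruiz preferred on 4+4+6 = 14 ballots; Ruiz wins 14–13.
Ruiz vs Gupta: Gupta wins 17–10.
Ruiz beats Osei; loses to Ekwueme, Chen, Gupta — 1 pairwise win.

1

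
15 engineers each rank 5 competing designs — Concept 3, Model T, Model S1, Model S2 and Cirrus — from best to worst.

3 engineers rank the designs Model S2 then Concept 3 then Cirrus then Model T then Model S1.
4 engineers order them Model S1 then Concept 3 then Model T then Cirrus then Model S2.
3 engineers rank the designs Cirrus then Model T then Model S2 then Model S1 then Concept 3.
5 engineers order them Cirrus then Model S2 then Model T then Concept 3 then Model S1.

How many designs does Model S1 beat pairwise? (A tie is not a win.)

Model S1 against each rival (15 engineers):
Model S1 vs Concept 3: 7 to 8, Concept 3.
Model S1 vs Model T: 4 for Model S1, 11 for Model T — Model T by 11–4.
Model S1 vs Model S2: Model S2 wins 11–4.
Model S1 vs Cirrus: Model S1 preferred on 4 ballots; Cirrus wins 11–4.
Model S1 beats no one; loses to Concept 3, Model T, Model S2, Cirrus — 0 pairwise wins.

0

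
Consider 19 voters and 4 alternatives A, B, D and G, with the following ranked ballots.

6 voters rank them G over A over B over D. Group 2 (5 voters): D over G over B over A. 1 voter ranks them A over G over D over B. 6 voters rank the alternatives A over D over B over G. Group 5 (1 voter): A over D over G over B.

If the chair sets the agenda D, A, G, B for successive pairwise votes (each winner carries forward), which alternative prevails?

G

Round 1: D vs A — 5–14, A advances.
Round 2: A vs G — 8–11, G advances.
Round 3: G vs B — 13–6, G advances.
The agenda winner is G.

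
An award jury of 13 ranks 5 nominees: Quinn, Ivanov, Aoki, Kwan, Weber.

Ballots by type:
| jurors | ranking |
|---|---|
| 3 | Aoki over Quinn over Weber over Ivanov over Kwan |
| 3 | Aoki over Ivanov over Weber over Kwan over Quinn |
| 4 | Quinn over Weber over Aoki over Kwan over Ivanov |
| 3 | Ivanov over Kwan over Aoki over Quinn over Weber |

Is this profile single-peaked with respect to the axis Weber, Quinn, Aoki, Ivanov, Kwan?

Axis positions: Weber=1, Quinn=2, Aoki=3, Ivanov=4, Kwan=5.
Type 1 (peak Aoki at position 3): ranking walks positions 3-2-1-4-5, expanding outward from the peak — single-peaked.
Type 2: ranking walks positions 3-4-1-5-2; Weber is ranked above Quinn even though Quinn lies between Weber and the peak Aoki on the axis — preferences dip and rise again. Not single-peaked.
Type 3: ranking walks positions 2-1-3-5-4; Kwan is ranked above Ivanov even though Ivanov lies between Kwan and the peak Quinn on the axis — preferences dip and rise again. Not single-peaked.
Type 4 (peak Ivanov at position 4): ranking walks positions 4-5-3-2-1, expanding outward from the peak — single-peaked.
Type 2 violates single-peakedness, so the profile is not single-peaked on this axis.

no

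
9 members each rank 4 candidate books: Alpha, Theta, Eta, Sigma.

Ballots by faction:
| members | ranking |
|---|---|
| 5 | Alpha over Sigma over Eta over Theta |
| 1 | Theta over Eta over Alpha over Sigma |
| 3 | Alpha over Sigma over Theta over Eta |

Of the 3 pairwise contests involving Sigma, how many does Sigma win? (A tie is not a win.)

2

Sigma against each rival (9 members):
Sigma vs Alpha: Sigma is ranked higher on 0 ballots, Alpha on 9. Alpha wins 9–0.
Sigma vs Theta: 5+3 = 8 for Sigma, 1 for Theta — Sigma by 8–1.
Sigma vs Eta: Sigma wins 8–1.
Sigma beats Theta, Eta; loses to Alpha — 2 pairwise wins.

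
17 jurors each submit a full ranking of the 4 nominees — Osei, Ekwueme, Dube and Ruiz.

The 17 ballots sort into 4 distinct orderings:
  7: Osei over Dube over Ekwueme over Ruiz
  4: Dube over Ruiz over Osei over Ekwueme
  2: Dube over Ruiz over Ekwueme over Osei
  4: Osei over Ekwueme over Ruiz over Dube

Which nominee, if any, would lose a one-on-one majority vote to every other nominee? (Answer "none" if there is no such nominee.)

Head-to-head results (17 jurors):
Osei vs Ekwueme: Osei wins 15–2.
Osei vs Dube: Osei, 11–6.
Osei vs Ruiz: Osei, 11–6.
Ekwueme–Dube: Dube 13–4.
Ekwueme vs Ruiz: Ekwueme wins 11–6.
Dube vs Ruiz: Dube is ranked higher on 7+4+2 = 13 ballots, Ruiz on 4. Dube wins 13–4.
Ruiz loses to every other nominee — it is the Condorcet loser.

Ruiz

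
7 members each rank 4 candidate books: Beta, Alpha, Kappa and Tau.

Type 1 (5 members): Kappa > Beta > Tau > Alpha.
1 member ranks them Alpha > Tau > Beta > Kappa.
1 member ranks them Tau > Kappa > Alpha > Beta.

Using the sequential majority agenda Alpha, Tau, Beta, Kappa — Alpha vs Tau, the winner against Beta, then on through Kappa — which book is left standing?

Round 1: Alpha vs Tau — 1–6, Tau advances.
Round 2: Tau vs Beta — 2–5, Beta advances.
Round 3: Beta vs Kappa — 1–6, Kappa advances.
The agenda winner is Kappa.

Kappa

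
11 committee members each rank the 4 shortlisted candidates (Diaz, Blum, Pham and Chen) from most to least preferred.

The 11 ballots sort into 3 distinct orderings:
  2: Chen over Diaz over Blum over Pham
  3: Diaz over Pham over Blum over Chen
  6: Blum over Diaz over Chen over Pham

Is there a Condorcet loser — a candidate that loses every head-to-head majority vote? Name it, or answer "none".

Pairwise majorities:
Diaz vs Blum: Diaz is ranked higher on 2+3 = 5 ballots, Blum on 6. Blum wins 6–5.
Diaz vs Pham: Diaz wins 11–0.
Diaz–Chen: Diaz 9–2.
Blum vs Pham: Blum, 8–3.
Blum–Chen: Blum 9–2.
Pham vs Chen: 3 to 8, Chen.
Pham loses to every other candidate — it is the Condorcet loser.

Pham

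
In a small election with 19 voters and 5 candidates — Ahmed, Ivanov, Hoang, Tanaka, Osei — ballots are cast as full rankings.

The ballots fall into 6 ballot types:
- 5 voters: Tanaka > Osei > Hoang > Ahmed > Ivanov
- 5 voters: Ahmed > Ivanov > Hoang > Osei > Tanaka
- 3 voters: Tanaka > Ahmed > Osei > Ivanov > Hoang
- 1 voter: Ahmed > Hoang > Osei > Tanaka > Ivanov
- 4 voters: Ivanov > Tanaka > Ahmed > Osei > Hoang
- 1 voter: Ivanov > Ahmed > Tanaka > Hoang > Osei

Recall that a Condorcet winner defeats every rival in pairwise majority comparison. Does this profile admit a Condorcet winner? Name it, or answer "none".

none

Head-to-head results (19 voters):
Ahmed vs Ivanov: Ahmed preferred on 5+5+3+1 = 14 ballots; Ahmed wins 14–5.
Ahmed vs Hoang: Ahmed is ranked higher on 5+3+1+4+1 = 14 ballots, Hoang on 5. Ahmed wins 14–5.
Ahmed vs Tanaka: 7 to 12, Tanaka.
Ahmed vs Osei: Ahmed preferred on 5+3+1+4+1 = 14 ballots; Ahmed wins 14–5.
Ivanov vs Hoang: Ivanov is ranked higher on 5+3+4+1 = 13 ballots, Hoang on 6. Ivanov wins 13–6.
Ivanov vs Tanaka: 5+4+1 = 10 for Ivanov, 9 for Tanaka — Ivanov by 10–9.
Ivanov vs Osei: Ivanov is ranked higher on 5+4+1 = 10 ballots, Osei on 9. Ivanov wins 10–9.
Hoang vs Tanaka: 5+1 = 6 for Hoang, 13 for Tanaka — Tanaka by 13–6.
Hoang vs Osei: Hoang preferred on 5+1+1 = 7 ballots; Osei wins 12–7.
Tanaka vs Osei: 13 to 6, Tanaka.
Each candidate drops at least one matchup (Ahmed loses to Tanaka; Ivanov loses to Ahmed; Hoang loses to Ahmed; Tanaka loses to Ivanov; Osei loses to Ahmed); the cycle Ahmed beats Ivanov beats Tanaka beats Ahmed rules out a Condorcet winner.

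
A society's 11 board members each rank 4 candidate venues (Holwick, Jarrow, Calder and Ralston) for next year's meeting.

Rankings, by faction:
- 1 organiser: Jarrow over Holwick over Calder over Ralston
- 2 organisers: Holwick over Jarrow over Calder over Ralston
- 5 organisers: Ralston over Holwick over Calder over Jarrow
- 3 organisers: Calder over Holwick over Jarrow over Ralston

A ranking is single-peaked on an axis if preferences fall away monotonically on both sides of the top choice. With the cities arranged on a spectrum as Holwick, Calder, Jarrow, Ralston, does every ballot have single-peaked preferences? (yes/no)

Axis positions: Holwick=1, Calder=2, Jarrow=3, Ralston=4.
Faction 1: ranking walks positions 3-1-2-4; Holwick is ranked above Calder even though Calder lies between Holwick and the peak Jarrow on the axis — preferences dip and rise again. Not single-peaked.
Faction 2: ranking walks positions 1-3-2-4; Jarrow is ranked above Calder even though Calder lies between Jarrow and the peak Holwick on the axis — preferences dip and rise again. Not single-peaked.
Faction 3: ranking walks positions 4-1-2-3; Holwick is ranked above Jarrow even though Jarrow lies between Holwick and the peak Ralston on the axis — preferences dip and rise again. Not single-peaked.
Faction 4 (peak Calder at position 2): ranking walks positions 2-1-3-4, expanding outward from the peak — single-peaked.
Faction 1 violates single-peakedness, so the profile is not single-peaked on this axis.

no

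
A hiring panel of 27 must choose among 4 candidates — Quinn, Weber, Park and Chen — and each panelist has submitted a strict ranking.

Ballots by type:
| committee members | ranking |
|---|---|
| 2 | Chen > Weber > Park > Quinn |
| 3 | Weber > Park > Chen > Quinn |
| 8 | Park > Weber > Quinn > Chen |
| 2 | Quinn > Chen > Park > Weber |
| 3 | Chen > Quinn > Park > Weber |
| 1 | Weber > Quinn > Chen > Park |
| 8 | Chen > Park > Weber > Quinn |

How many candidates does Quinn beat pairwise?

Quinn against each rival (27 committee members):
Quinn vs Weber: Weber, 22–5.
Quinn vs Park: Park wins 21–6.
Quinn–Chen: Chen 16–11.
Quinn beats no one; loses to Weber, Park, Chen — 0 pairwise wins.

0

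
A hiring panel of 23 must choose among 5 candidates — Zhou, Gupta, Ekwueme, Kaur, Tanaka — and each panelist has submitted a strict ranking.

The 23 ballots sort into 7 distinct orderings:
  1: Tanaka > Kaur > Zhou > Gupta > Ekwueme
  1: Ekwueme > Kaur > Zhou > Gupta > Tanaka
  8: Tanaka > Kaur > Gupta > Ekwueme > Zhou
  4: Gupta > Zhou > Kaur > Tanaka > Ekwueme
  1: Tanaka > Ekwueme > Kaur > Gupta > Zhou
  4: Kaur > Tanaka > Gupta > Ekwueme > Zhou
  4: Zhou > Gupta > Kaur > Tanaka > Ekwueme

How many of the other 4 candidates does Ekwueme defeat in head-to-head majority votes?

1

Ekwueme against each rival (23 committee members):
Ekwueme–Zhou: Ekwueme 14–9.
Ekwueme vs Gupta: Ekwueme is ranked higher on 1+1 = 2 ballots, Gupta on 21. Gupta wins 21–2.
Ekwueme vs Kaur: Kaur wins 21–2.
Ekwueme vs Tanaka: 1 for Ekwueme, 22 for Tanaka — Tanaka by 22–1.
Ekwueme beats Zhou; loses to Gupta, Kaur, Tanaka — 1 pairwise win.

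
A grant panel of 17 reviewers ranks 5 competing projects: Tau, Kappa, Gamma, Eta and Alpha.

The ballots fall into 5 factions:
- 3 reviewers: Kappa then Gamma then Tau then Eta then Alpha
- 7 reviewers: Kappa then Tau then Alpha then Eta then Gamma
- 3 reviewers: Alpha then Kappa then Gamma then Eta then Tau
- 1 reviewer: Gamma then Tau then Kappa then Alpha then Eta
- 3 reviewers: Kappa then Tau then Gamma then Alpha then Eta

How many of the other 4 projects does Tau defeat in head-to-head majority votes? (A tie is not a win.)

Tau against each rival (17 reviewers):
Tau–Kappa: Kappa 16–1.
Tau vs Gamma: Tau, 10–7.
Tau vs Eta: Tau wins 14–3.
Tau vs Alpha: Tau preferred on 3+7+1+3 = 14 ballots; Tau wins 14–3.
Tau beats Gamma, Eta, Alpha; loses to Kappa — 3 pairwise wins.

3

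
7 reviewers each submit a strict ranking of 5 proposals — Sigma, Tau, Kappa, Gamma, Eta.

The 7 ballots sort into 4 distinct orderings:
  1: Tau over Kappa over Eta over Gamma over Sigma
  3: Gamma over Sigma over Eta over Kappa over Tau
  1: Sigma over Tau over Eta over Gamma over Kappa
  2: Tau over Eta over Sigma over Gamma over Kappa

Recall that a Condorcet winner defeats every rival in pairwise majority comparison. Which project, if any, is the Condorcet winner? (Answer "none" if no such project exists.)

none

Head-to-head results (7 reviewers):
Sigma vs Tau: Sigma is ranked higher on 3+1 = 4 ballots, Tau on 3. Sigma wins 4–3.
Sigma vs Kappa: Sigma, 6–1.
Sigma vs Gamma: Gamma, 4–3.
Sigma–Eta: Sigma 4–3.
Tau–Kappa: Tau 4–3.
Tau vs Gamma: Tau preferred on 1+1+2 = 4 ballots; Tau wins 4–3.
Tau vs Eta: Tau preferred on 1+1+2 = 4 ballots; Tau wins 4–3.
Kappa vs Gamma: Kappa preferred on 1 ballot; Gamma wins 6–1.
Kappa vs Eta: 1 to 6, Eta.
Gamma–Eta: Eta 4–3.
No project is unbeaten: Sigma loses to Gamma; Tau loses to Sigma; Kappa loses to Sigma; Gamma loses to Tau; Eta loses to Sigma. In particular Sigma > Tau > Gamma > Sigma is a majority cycle — no Condorcet winner exists.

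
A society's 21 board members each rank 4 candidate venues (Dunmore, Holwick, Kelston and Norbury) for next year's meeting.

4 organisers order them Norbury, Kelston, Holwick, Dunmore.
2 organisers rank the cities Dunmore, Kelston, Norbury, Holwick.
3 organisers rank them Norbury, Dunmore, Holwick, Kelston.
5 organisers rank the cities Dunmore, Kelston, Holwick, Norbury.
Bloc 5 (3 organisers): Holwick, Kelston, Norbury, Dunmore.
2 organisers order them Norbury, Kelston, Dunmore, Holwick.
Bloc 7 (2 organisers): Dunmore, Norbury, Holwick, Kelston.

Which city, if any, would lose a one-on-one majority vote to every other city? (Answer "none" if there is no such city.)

Head-to-head results (21 organisers):
Dunmore–Holwick: Dunmore 14–7.
Dunmore vs Kelston: Dunmore, 12–9.
Dunmore vs Norbury: 9 to 12, Norbury.
Holwick vs Kelston: 3+3+2 = 8 for Holwick, 13 for Kelston — Kelston by 13–8.
Holwick vs Norbury: Norbury, 13–8.
Kelston vs Norbury: Norbury, 11–10.
Holwick loses to every other city — it is the Condorcet loser.

Holwick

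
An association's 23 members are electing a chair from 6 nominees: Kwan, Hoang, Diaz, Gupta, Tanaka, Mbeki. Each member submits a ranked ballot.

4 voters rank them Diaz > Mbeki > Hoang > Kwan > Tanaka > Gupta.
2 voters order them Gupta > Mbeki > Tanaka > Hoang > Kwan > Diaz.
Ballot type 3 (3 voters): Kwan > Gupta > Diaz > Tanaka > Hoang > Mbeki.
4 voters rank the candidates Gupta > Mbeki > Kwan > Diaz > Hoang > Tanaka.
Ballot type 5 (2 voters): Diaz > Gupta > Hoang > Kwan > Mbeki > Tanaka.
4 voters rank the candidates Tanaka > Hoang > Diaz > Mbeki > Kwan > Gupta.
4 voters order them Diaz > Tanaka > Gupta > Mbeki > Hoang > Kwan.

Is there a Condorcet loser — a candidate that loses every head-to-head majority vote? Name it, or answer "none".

Head-to-head results (23 voters):
Kwan vs Hoang: Hoang, 16–7.
Kwan vs Diaz: 9 to 14, Diaz.
Kwan vs Gupta: Gupta wins 12–11.
Kwan vs Tanaka: Kwan preferred on 4+3+4+2 = 13 ballots; Kwan wins 13–10.
Kwan vs Mbeki: Mbeki, 18–5.
Hoang vs Diaz: 2+4 = 6 for Hoang, 17 for Diaz — Diaz by 17–6.
Hoang vs Gupta: Gupta wins 15–8.
Hoang vs Tanaka: 10 to 13, Tanaka.
Hoang vs Mbeki: 9 to 14, Mbeki.
Diaz vs Gupta: 14 to 9, Diaz.
Diaz–Tanaka: Diaz 17–6.
Diaz vs Mbeki: 17 to 6, Diaz.
Gupta vs Tanaka: 2+3+4+2 = 11 for Gupta, 12 for Tanaka — Tanaka by 12–11.
Gupta vs Mbeki: Gupta wins 15–8.
Tanaka vs Mbeki: Tanaka is ranked higher on 3+4+4 = 11 ballots, Mbeki on 12. Mbeki wins 12–11.
Each candidate has at least one pairwise win (Kwan beats Tanaka; Hoang beats Kwan; Diaz beats Kwan; Gupta beats Kwan; Tanaka beats Hoang; Mbeki beats Kwan) — no Condorcet loser.

none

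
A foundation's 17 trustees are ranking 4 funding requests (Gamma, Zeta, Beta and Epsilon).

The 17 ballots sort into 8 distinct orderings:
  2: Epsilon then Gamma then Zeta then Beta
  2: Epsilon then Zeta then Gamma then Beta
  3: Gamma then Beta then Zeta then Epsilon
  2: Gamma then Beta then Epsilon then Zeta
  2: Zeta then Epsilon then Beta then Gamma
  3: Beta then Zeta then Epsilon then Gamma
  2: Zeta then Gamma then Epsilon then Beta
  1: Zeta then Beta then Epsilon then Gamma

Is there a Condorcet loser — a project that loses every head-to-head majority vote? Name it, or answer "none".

none

Head-to-head results (17 reviewers):
Gamma vs Zeta: Zeta wins 10–7.
Gamma vs Beta: Gamma wins 11–6.
Gamma vs Epsilon: 7 to 10, Epsilon.
Zeta–Beta: Zeta 9–8.
Zeta vs Epsilon: Zeta, 11–6.
Beta–Epsilon: Beta 9–8.
Each project has at least one pairwise win (Gamma beats Beta; Zeta beats Gamma; Beta beats Epsilon; Epsilon beats Gamma) — no Condorcet loser.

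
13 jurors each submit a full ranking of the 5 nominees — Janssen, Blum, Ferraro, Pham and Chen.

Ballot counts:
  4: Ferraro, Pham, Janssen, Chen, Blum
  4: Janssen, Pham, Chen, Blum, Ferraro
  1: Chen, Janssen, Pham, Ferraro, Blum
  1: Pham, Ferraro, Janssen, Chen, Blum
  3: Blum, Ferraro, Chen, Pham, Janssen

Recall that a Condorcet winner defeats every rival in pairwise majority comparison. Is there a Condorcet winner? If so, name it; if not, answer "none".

none

Check each pair by majority over 13 ballots:
Janssen vs Blum: Janssen, 10–3.
Janssen–Ferraro: Ferraro 8–5.
Janssen vs Pham: Pham, 8–5.
Janssen–Chen: Janssen 9–4.
Blum–Ferraro: Blum 7–6.
Blum vs Pham: Pham wins 10–3.
Blum vs Chen: Chen wins 10–3.
Ferraro–Pham: Ferraro 7–6.
Ferraro vs Chen: Ferraro, 8–5.
Pham vs Chen: Pham is ranked higher on 4+4+1 = 9 ballots, Chen on 4. Pham wins 9–4.
Each nominee drops at least one matchup (Janssen loses to Ferraro; Blum loses to Janssen; Ferraro loses to Blum; Pham loses to Ferraro; Chen loses to Janssen); the cycle Janssen > Blum > Ferraro > Janssen rules out a Condorcet winner.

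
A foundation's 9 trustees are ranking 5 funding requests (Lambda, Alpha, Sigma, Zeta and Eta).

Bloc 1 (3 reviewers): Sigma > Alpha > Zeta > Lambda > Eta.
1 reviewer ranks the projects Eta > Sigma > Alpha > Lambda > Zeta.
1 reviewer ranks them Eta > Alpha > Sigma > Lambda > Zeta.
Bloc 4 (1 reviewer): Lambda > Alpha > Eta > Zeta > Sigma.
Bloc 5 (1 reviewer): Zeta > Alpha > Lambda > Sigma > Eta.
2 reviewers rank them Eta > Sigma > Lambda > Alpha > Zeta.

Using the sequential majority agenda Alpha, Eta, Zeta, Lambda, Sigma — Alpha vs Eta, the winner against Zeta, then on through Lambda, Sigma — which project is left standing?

Round 1: Alpha vs Eta — 5–4, Alpha advances.
Round 2: Alpha vs Zeta — 8–1, Alpha advances.
Round 3: Alpha vs Lambda — 6–3, Alpha advances.
Round 4: Alpha vs Sigma — 3–6, Sigma advances.
The agenda winner is Sigma.

Sigma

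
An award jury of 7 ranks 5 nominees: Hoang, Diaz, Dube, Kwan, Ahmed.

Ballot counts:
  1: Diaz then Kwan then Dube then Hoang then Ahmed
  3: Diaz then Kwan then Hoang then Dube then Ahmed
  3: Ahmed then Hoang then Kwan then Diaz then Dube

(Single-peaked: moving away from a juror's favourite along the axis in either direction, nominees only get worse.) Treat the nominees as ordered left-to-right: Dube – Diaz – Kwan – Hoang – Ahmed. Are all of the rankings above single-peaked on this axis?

Axis positions: Dube=1, Diaz=2, Kwan=3, Hoang=4, Ahmed=5.
Type 1 (peak Diaz at position 2): ranking walks positions 2-3-1-4-5, expanding outward from the peak — single-peaked.
Type 2 (peak Diaz at position 2): ranking walks positions 2-3-4-1-5, expanding outward from the peak — single-peaked.
Type 3 (peak Ahmed at position 5): ranking walks positions 5-4-3-2-1, expanding outward from the peak — single-peaked.
Every ranking is single-peaked on this axis.

yes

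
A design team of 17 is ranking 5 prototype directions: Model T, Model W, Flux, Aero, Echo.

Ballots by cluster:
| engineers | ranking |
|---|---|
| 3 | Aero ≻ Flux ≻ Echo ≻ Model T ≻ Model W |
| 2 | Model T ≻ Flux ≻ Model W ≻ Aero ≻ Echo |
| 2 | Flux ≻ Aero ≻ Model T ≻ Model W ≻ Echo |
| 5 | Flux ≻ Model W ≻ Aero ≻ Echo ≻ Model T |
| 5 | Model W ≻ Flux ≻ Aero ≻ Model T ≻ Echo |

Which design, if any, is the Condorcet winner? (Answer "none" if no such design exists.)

Head-to-head results (17 engineers):
Model T vs Model W: Model T is ranked higher on 3+2+2 = 7 ballots, Model W on 10. Model W wins 10–7.
Model T vs Flux: Model T preferred on 2 ballots; Flux wins 15–2.
Model T vs Aero: Model T is ranked higher on 2 ballots, Aero on 15. Aero wins 15–2.
Model T vs Echo: Model T preferred on 2+2+5 = 9 ballots; Model T wins 9–8.
Model W vs Flux: 5 for Model W, 12 for Flux — Flux by 12–5.
Model W vs Aero: Model W is ranked higher on 2+5+5 = 12 ballots, Aero on 5. Model W wins 12–5.
Model W vs Echo: 14 to 3, Model W.
Flux vs Aero: Flux preferred on 2+2+5+5 = 14 ballots; Flux wins 14–3.
Flux vs Echo: Flux preferred on 3+2+2+5+5 = 17 ballots; Flux wins 17–0.
Aero vs Echo: 3+2+2+5+5 = 17 for Aero, 0 for Echo — Aero by 17–0.
Flux beats each of Model T, Model W, Aero, Echo — Flux is the Condorcet winner.

Flux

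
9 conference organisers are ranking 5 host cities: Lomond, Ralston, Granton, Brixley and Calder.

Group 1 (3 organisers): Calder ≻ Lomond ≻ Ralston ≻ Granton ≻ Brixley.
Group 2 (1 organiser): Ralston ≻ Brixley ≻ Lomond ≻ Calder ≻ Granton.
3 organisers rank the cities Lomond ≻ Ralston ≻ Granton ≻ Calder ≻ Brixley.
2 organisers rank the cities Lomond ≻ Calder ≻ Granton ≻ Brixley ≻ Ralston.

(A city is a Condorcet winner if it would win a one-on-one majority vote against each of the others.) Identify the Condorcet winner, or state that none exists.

Lomond

Head-to-head results (9 organisers):
Lomond vs Ralston: 8 to 1, Lomond.
Lomond vs Granton: 9 to 0, Lomond.
Lomond vs Brixley: Lomond is ranked higher on 3+3+2 = 8 ballots, Brixley on 1. Lomond wins 8–1.
Lomond vs Calder: Lomond preferred on 1+3+2 = 6 ballots; Lomond wins 6–3.
Ralston vs Granton: 3+1+3 = 7 for Ralston, 2 for Granton — Ralston by 7–2.
Ralston vs Brixley: 3+1+3 = 7 for Ralston, 2 for Brixley — Ralston by 7–2.
Ralston vs Calder: 1+3 = 4 for Ralston, 5 for Calder — Calder by 5–4.
Granton vs Brixley: 3+3+2 = 8 for Granton, 1 for Brixley — Granton by 8–1.
Granton vs Calder: Granton preferred on 3 ballots; Calder wins 6–3.
Brixley vs Calder: 1 for Brixley, 8 for Calder — Calder by 8–1.
Only Lomond has no losses; Lomond is the Condorcet winner.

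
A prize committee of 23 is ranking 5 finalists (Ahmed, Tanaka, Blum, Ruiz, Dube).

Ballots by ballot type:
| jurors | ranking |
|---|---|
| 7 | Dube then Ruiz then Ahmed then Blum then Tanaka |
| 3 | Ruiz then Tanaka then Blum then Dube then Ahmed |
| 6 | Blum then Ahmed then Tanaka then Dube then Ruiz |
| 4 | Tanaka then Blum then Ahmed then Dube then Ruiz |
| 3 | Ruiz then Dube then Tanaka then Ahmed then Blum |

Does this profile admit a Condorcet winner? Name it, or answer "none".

Head-to-head results (23 jurors):
Ahmed vs Tanaka: Ahmed wins 13–10.
Ahmed vs Blum: Ahmed is ranked higher on 7+3 = 10 ballots, Blum on 13. Blum wins 13–10.
Ahmed vs Ruiz: Ahmed preferred on 6+4 = 10 ballots; Ruiz wins 13–10.
Ahmed vs Dube: Dube, 13–10.
Tanaka vs Blum: Blum, 13–10.
Tanaka vs Ruiz: 6+4 = 10 for Tanaka, 13 for Ruiz — Ruiz by 13–10.
Tanaka vs Dube: Tanaka wins 13–10.
Blum–Ruiz: Ruiz 13–10.
Blum vs Dube: 13 to 10, Blum.
Ruiz vs Dube: Ruiz is ranked higher on 3+3 = 6 ballots, Dube on 17. Dube wins 17–6.
Every nominee loses at least once (Ahmed loses to Blum; Tanaka loses to Ahmed; Blum loses to Ruiz; Ruiz loses to Dube; Dube loses to Tanaka). The majority relation contains the cycle Ahmed beats Tanaka beats Dube beats Ahmed, so there is no Condorcet winner.

none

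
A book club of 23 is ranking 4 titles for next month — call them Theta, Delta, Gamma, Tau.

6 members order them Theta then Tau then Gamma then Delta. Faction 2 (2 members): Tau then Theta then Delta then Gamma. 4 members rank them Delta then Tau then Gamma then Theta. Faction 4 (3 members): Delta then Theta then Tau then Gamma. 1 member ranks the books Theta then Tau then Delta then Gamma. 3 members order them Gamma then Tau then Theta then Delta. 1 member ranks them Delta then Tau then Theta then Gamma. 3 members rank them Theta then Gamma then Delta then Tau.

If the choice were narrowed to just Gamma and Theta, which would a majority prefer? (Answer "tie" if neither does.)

Theta

Ballots ranking Gamma above Theta: 4 + 3 = 7.
Ballots ranking Theta above Gamma: 23 − 7 = 16.
Theta wins the head-to-head 16–7.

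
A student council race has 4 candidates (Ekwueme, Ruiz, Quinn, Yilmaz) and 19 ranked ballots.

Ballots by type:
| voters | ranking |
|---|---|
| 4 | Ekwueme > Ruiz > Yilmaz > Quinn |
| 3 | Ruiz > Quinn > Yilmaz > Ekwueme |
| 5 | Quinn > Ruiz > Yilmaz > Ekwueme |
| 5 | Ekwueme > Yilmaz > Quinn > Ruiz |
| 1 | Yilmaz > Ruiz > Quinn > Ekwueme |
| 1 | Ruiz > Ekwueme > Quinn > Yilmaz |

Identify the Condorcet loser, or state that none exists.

Pairwise majorities:
Ekwueme vs Ruiz: Ruiz wins 10–9.
Ekwueme vs Quinn: Ekwueme, 10–9.
Ekwueme vs Yilmaz: Ekwueme, 10–9.
Ruiz vs Quinn: 9 to 10, Quinn.
Ruiz vs Yilmaz: Ruiz preferred on 4+3+5+1 = 13 ballots; Ruiz wins 13–6.
Quinn vs Yilmaz: 9 to 10, Yilmaz.
No candidate is winless: Ekwueme beats Quinn; Ruiz beats Ekwueme; Quinn beats Ruiz; Yilmaz beats Quinn. There is no Condorcet loser.

none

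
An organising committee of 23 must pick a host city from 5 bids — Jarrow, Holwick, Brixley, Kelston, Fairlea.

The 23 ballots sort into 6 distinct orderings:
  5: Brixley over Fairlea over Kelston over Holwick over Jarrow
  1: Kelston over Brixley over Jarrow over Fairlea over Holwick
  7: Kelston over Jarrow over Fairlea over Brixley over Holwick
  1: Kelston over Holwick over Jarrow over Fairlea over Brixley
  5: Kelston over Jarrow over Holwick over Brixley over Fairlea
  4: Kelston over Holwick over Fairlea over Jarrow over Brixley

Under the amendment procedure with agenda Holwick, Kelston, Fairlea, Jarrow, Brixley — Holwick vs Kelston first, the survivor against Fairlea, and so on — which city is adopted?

Kelston

Round 1: Holwick vs Kelston — 0–23, Kelston advances.
Round 2: Kelston vs Fairlea — 18–5, Kelston advances.
Round 3: Kelston vs Jarrow — 23–0, Kelston advances.
Round 4: Kelston vs Brixley — 18–5, Kelston advances.
The agenda winner is Kelston.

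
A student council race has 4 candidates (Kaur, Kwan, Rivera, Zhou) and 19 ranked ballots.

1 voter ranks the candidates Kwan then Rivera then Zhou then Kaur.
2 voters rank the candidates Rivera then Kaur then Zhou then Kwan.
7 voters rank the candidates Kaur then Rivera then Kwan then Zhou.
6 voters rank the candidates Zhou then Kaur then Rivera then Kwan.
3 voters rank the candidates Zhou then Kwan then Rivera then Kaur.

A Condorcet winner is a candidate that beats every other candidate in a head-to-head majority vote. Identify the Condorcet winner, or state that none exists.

none

Check each pair by majority over 19 ballots:
Kaur vs Kwan: Kaur wins 15–4.
Kaur vs Rivera: Kaur wins 13–6.
Kaur–Zhou: Zhou 10–9.
Kwan vs Rivera: Rivera, 15–4.
Kwan–Zhou: Zhou 11–8.
Rivera vs Zhou: Rivera, 10–9.
Every candidate loses at least once (Kaur loses to Zhou; Kwan loses to Kaur; Rivera loses to Kaur; Zhou loses to Rivera). The majority relation contains the cycle Kaur beats Rivera beats Zhou beats Kaur, so there is no Condorcet winner.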